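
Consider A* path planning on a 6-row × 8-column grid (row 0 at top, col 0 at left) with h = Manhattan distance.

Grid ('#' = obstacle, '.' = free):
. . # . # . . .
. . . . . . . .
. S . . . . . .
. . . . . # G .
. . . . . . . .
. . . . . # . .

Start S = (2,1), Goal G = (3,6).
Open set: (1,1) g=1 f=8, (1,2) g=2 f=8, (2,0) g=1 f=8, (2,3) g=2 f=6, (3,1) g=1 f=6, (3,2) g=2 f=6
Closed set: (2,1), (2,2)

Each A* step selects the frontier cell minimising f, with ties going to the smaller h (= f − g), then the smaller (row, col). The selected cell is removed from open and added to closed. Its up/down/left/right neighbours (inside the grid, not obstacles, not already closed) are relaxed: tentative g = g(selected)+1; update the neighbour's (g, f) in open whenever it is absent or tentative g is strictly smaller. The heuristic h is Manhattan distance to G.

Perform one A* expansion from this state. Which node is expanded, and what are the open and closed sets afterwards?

step 1: expand (2,3) (f=6, h=4) → closed; open now [(1,1) g=1 f=8, (1,2) g=2 f=8, (1,3) g=3 f=8, (2,0) g=1 f=8, (2,4) g=3 f=6, (3,1) g=1 f=6, (3,2) g=2 f=6, (3,3) g=3 f=6]

expanded=(2,3); open=[(1,1) g=1 f=8, (1,2) g=2 f=8, (1,3) g=3 f=8, (2,0) g=1 f=8, (2,4) g=3 f=6, (3,1) g=1 f=6, (3,2) g=2 f=6, (3,3) g=3 f=6]; closed=[(2,1), (2,2), (2,3)]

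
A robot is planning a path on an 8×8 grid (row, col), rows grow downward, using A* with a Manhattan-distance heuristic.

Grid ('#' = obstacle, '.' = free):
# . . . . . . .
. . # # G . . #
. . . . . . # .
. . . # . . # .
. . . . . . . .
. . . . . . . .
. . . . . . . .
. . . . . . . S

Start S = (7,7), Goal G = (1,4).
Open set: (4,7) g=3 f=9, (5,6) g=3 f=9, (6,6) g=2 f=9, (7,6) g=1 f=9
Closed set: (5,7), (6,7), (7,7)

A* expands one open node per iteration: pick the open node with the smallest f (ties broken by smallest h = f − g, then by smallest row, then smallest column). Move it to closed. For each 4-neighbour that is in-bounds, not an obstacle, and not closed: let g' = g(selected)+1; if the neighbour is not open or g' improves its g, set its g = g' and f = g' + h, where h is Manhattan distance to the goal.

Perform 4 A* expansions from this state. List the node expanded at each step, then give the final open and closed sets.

order=[(4,7) → (3,7) → (2,7) → (4,6)]; open=[(4,5) g=5 f=9, (5,6) g=3 f=9, (6,6) g=2 f=9, (7,6) g=1 f=9]; closed=[(2,7), (3,7), (4,6), (4,7), (5,7), (6,7), (7,7)]

step 1: expand (4,7) (f=9, h=6) → closed; open now [(3,7) g=4 f=9, (4,6) g=4 f=9, (5,6) g=3 f=9, (6,6) g=2 f=9, (7,6) g=1 f=9]
step 2: expand (3,7) (f=9, h=5) → closed; open now [(2,7) g=5 f=9, (4,6) g=4 f=9, (5,6) g=3 f=9, (6,6) g=2 f=9, (7,6) g=1 f=9]
step 3: expand (2,7) (f=9, h=4) → closed; open now [(4,6) g=4 f=9, (5,6) g=3 f=9, (6,6) g=2 f=9, (7,6) g=1 f=9]
step 4: expand (4,6) (f=9, h=5) → closed; open now [(4,5) g=5 f=9, (5,6) g=3 f=9, (6,6) g=2 f=9, (7,6) g=1 f=9]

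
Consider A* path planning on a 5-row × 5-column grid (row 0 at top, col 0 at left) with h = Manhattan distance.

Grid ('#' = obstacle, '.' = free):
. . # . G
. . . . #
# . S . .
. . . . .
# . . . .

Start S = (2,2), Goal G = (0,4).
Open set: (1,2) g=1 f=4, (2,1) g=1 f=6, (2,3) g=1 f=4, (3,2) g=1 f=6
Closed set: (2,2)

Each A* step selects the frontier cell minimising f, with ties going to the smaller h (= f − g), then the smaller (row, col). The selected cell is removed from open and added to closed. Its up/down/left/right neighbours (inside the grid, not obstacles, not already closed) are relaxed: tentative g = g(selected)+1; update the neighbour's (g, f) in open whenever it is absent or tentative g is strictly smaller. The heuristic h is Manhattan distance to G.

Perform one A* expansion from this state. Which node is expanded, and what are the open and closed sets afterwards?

step 1: expand (1,2) (f=4, h=3) → closed; open now [(1,1) g=2 f=6, (1,3) g=2 f=4, (2,1) g=1 f=6, (2,3) g=1 f=4, (3,2) g=1 f=6]

expanded=(1,2); open=[(1,1) g=2 f=6, (1,3) g=2 f=4, (2,1) g=1 f=6, (2,3) g=1 f=4, (3,2) g=1 f=6]; closed=[(1,2), (2,2)]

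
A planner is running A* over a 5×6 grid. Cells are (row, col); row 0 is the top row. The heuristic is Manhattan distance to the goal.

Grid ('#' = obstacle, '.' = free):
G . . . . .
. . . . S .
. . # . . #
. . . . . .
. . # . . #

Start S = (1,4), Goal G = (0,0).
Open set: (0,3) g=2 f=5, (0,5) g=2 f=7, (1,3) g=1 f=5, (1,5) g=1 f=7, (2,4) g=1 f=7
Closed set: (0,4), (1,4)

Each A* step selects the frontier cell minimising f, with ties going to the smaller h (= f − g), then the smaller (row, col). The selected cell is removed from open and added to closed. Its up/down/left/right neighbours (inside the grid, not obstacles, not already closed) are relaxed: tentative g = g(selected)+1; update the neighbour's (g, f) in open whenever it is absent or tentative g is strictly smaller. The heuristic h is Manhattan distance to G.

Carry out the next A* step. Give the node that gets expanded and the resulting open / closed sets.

expanded=(0,3); open=[(0,2) g=3 f=5, (0,5) g=2 f=7, (1,3) g=1 f=5, (1,5) g=1 f=7, (2,4) g=1 f=7]; closed=[(0,3), (0,4), (1,4)]

step 1: expand (0,3) (f=5, h=3) → closed; open now [(0,2) g=3 f=5, (0,5) g=2 f=7, (1,3) g=1 f=5, (1,5) g=1 f=7, (2,4) g=1 f=7]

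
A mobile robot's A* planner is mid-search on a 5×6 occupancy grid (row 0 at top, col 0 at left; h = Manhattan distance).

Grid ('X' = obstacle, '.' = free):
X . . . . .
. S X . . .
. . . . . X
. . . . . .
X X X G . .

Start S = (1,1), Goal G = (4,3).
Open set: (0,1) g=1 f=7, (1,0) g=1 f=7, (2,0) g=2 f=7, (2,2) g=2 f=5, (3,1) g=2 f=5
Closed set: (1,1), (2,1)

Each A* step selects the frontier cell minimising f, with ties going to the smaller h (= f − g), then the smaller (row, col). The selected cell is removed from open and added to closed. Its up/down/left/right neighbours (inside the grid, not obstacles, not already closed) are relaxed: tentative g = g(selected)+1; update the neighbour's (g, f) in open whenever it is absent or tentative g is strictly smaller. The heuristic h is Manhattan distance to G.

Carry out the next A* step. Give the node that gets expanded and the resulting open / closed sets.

expanded=(2,2); open=[(0,1) g=1 f=7, (1,0) g=1 f=7, (2,0) g=2 f=7, (2,3) g=3 f=5, (3,1) g=2 f=5, (3,2) g=3 f=5]; closed=[(1,1), (2,1), (2,2)]

step 1: expand (2,2) (f=5, h=3) → closed; open now [(0,1) g=1 f=7, (1,0) g=1 f=7, (2,0) g=2 f=7, (2,3) g=3 f=5, (3,1) g=2 f=5, (3,2) g=3 f=5]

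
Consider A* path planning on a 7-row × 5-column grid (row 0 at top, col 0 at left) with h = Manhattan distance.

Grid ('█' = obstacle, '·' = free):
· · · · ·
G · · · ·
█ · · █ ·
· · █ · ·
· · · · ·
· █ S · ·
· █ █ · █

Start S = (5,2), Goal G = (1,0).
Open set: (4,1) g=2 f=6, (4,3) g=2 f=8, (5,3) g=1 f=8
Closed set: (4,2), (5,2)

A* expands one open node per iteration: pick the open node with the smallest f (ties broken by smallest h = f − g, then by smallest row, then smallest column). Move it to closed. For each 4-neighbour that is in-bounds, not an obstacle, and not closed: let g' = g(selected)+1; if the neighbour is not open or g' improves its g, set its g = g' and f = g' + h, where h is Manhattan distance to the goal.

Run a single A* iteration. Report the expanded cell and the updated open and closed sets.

step 1: expand (4,1) (f=6, h=4) → closed; open now [(3,1) g=3 f=6, (4,0) g=3 f=6, (4,3) g=2 f=8, (5,3) g=1 f=8]

expanded=(4,1); open=[(3,1) g=3 f=6, (4,0) g=3 f=6, (4,3) g=2 f=8, (5,3) g=1 f=8]; closed=[(4,1), (4,2), (5,2)]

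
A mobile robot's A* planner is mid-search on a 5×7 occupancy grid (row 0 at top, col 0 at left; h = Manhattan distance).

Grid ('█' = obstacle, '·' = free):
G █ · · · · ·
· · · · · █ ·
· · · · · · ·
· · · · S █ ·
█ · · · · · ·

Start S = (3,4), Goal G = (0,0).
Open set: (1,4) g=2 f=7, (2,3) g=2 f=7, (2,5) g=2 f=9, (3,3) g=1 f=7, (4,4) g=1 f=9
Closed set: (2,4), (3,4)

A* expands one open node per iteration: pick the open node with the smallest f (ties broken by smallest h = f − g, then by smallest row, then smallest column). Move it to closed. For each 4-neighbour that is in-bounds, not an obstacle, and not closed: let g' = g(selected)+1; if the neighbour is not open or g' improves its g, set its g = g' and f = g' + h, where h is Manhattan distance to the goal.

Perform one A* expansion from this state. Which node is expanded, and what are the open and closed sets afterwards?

step 1: expand (1,4) (f=7, h=5) → closed; open now [(0,4) g=3 f=7, (1,3) g=3 f=7, (2,3) g=2 f=7, (2,5) g=2 f=9, (3,3) g=1 f=7, (4,4) g=1 f=9]

expanded=(1,4); open=[(0,4) g=3 f=7, (1,3) g=3 f=7, (2,3) g=2 f=7, (2,5) g=2 f=9, (3,3) g=1 f=7, (4,4) g=1 f=9]; closed=[(1,4), (2,4), (3,4)]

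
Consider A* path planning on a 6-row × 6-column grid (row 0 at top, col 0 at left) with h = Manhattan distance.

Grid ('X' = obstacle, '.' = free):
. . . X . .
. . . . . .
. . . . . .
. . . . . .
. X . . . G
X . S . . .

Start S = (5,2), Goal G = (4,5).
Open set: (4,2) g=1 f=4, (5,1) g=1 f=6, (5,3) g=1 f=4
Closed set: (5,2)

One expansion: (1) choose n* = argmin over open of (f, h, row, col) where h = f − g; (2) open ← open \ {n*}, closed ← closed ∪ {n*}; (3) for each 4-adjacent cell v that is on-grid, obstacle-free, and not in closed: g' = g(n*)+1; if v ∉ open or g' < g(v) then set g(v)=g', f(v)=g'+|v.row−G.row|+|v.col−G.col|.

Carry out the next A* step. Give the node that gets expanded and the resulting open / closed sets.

expanded=(4,2); open=[(3,2) g=2 f=6, (4,3) g=2 f=4, (5,1) g=1 f=6, (5,3) g=1 f=4]; closed=[(4,2), (5,2)]

step 1: expand (4,2) (f=4, h=3) → closed; open now [(3,2) g=2 f=6, (4,3) g=2 f=4, (5,1) g=1 f=6, (5,3) g=1 f=4]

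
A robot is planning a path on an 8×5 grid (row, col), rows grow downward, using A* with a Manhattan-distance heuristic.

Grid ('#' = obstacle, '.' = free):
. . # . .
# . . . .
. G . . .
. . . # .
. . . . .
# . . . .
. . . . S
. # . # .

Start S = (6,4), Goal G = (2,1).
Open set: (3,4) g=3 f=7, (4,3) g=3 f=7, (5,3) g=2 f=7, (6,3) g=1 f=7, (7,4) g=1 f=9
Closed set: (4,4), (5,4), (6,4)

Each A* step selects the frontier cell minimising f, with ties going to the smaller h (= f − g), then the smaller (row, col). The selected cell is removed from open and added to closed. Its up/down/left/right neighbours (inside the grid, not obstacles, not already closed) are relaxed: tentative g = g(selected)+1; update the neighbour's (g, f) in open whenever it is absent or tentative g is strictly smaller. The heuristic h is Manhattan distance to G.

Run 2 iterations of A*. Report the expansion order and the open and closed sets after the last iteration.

step 1: expand (3,4) (f=7, h=4) → closed; open now [(2,4) g=4 f=7, (4,3) g=3 f=7, (5,3) g=2 f=7, (6,3) g=1 f=7, (7,4) g=1 f=9]
step 2: expand (2,4) (f=7, h=3) → closed; open now [(1,4) g=5 f=9, (2,3) g=5 f=7, (4,3) g=3 f=7, (5,3) g=2 f=7, (6,3) g=1 f=7, (7,4) g=1 f=9]

order=[(3,4) → (2,4)]; open=[(1,4) g=5 f=9, (2,3) g=5 f=7, (4,3) g=3 f=7, (5,3) g=2 f=7, (6,3) g=1 f=7, (7,4) g=1 f=9]; closed=[(2,4), (3,4), (4,4), (5,4), (6,4)]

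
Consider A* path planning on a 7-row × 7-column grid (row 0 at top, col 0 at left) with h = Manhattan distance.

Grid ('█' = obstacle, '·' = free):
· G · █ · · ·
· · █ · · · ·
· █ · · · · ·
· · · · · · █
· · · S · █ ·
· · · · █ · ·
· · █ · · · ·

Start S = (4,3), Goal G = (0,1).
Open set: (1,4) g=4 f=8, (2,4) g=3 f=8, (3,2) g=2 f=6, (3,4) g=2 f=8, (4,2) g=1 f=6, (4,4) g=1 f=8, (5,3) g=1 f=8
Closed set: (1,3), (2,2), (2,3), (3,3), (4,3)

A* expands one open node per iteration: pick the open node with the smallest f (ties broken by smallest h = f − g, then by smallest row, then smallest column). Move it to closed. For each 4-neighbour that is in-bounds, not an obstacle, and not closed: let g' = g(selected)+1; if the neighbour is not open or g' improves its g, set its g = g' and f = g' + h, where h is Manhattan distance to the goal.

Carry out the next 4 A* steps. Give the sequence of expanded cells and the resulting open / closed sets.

step 1: expand (3,2) (f=6, h=4) → closed; open now [(1,4) g=4 f=8, (2,4) g=3 f=8, (3,1) g=3 f=6, (3,4) g=2 f=8, (4,2) g=1 f=6, (4,4) g=1 f=8, (5,3) g=1 f=8]
step 2: expand (3,1) (f=6, h=3) → closed; open now [(1,4) g=4 f=8, (2,4) g=3 f=8, (3,0) g=4 f=8, (3,4) g=2 f=8, (4,1) g=4 f=8, (4,2) g=1 f=6, (4,4) g=1 f=8, (5,3) g=1 f=8]
step 3: expand (4,2) (f=6, h=5) → closed; open now [(1,4) g=4 f=8, (2,4) g=3 f=8, (3,0) g=4 f=8, (3,4) g=2 f=8, (4,1) g=2 f=6, (4,4) g=1 f=8, (5,2) g=2 f=8, (5,3) g=1 f=8]
step 4: expand (4,1) (f=6, h=4) → closed; open now [(1,4) g=4 f=8, (2,4) g=3 f=8, (3,0) g=4 f=8, (3,4) g=2 f=8, (4,0) g=3 f=8, (4,4) g=1 f=8, (5,1) g=3 f=8, (5,2) g=2 f=8, (5,3) g=1 f=8]

order=[(3,2) → (3,1) → (4,2) → (4,1)]; open=[(1,4) g=4 f=8, (2,4) g=3 f=8, (3,0) g=4 f=8, (3,4) g=2 f=8, (4,0) g=3 f=8, (4,4) g=1 f=8, (5,1) g=3 f=8, (5,2) g=2 f=8, (5,3) g=1 f=8]; closed=[(1,3), (2,2), (2,3), (3,1), (3,2), (3,3), (4,1), (4,2), (4,3)]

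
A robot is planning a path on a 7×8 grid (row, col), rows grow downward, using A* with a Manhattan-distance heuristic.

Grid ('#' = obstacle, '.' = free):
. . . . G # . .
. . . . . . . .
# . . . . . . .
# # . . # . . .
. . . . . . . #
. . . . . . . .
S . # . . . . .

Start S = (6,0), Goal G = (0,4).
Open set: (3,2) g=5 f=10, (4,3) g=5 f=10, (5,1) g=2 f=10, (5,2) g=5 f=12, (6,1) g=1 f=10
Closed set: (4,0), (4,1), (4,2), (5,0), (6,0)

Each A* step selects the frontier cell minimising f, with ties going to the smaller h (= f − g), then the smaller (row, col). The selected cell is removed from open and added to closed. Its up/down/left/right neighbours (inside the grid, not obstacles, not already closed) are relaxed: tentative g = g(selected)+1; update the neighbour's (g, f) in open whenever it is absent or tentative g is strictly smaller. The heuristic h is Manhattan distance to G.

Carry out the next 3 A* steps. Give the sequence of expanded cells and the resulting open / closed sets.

order=[(3,2) → (2,2) → (1,2)]; open=[(0,2) g=8 f=10, (1,1) g=8 f=12, (1,3) g=8 f=10, (2,1) g=7 f=12, (2,3) g=7 f=10, (3,3) g=6 f=10, (4,3) g=5 f=10, (5,1) g=2 f=10, (5,2) g=5 f=12, (6,1) g=1 f=10]; closed=[(1,2), (2,2), (3,2), (4,0), (4,1), (4,2), (5,0), (6,0)]

step 1: expand (3,2) (f=10, h=5) → closed; open now [(2,2) g=6 f=10, (3,3) g=6 f=10, (4,3) g=5 f=10, (5,1) g=2 f=10, (5,2) g=5 f=12, (6,1) g=1 f=10]
step 2: expand (2,2) (f=10, h=4) → closed; open now [(1,2) g=7 f=10, (2,1) g=7 f=12, (2,3) g=7 f=10, (3,3) g=6 f=10, (4,3) g=5 f=10, (5,1) g=2 f=10, (5,2) g=5 f=12, (6,1) g=1 f=10]
step 3: expand (1,2) (f=10, h=3) → closed; open now [(0,2) g=8 f=10, (1,1) g=8 f=12, (1,3) g=8 f=10, (2,1) g=7 f=12, (2,3) g=7 f=10, (3,3) g=6 f=10, (4,3) g=5 f=10, (5,1) g=2 f=10, (5,2) g=5 f=12, (6,1) g=1 f=10]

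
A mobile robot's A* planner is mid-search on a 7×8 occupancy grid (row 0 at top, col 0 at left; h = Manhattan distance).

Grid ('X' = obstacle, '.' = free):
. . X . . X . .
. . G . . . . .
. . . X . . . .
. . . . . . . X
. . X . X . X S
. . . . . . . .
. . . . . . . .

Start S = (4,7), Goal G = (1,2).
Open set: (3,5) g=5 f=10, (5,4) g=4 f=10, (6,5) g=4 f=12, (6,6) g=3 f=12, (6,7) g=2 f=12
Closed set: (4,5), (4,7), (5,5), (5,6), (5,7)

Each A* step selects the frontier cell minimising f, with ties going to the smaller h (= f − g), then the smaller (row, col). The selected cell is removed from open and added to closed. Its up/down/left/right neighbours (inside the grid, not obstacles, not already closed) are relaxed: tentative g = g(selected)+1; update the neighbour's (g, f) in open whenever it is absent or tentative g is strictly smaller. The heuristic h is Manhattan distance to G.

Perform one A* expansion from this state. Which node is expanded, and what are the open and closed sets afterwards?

expanded=(3,5); open=[(2,5) g=6 f=10, (3,4) g=6 f=10, (3,6) g=6 f=12, (5,4) g=4 f=10, (6,5) g=4 f=12, (6,6) g=3 f=12, (6,7) g=2 f=12]; closed=[(3,5), (4,5), (4,7), (5,5), (5,6), (5,7)]

step 1: expand (3,5) (f=10, h=5) → closed; open now [(2,5) g=6 f=10, (3,4) g=6 f=10, (3,6) g=6 f=12, (5,4) g=4 f=10, (6,5) g=4 f=12, (6,6) g=3 f=12, (6,7) g=2 f=12]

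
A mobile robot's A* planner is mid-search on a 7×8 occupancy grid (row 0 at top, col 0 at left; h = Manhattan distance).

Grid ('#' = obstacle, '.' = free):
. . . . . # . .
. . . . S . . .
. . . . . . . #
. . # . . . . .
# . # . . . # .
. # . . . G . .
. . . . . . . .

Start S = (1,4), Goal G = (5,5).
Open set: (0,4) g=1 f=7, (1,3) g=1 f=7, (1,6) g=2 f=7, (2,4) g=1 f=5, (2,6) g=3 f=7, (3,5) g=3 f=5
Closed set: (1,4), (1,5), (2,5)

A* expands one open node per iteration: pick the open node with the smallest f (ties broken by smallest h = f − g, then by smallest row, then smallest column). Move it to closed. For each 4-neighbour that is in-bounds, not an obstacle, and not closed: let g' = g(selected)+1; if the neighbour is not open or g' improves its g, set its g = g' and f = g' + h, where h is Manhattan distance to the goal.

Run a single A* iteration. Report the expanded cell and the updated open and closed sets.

step 1: expand (3,5) (f=5, h=2) → closed; open now [(0,4) g=1 f=7, (1,3) g=1 f=7, (1,6) g=2 f=7, (2,4) g=1 f=5, (2,6) g=3 f=7, (3,4) g=4 f=7, (3,6) g=4 f=7, (4,5) g=4 f=5]

expanded=(3,5); open=[(0,4) g=1 f=7, (1,3) g=1 f=7, (1,6) g=2 f=7, (2,4) g=1 f=5, (2,6) g=3 f=7, (3,4) g=4 f=7, (3,6) g=4 f=7, (4,5) g=4 f=5]; closed=[(1,4), (1,5), (2,5), (3,5)]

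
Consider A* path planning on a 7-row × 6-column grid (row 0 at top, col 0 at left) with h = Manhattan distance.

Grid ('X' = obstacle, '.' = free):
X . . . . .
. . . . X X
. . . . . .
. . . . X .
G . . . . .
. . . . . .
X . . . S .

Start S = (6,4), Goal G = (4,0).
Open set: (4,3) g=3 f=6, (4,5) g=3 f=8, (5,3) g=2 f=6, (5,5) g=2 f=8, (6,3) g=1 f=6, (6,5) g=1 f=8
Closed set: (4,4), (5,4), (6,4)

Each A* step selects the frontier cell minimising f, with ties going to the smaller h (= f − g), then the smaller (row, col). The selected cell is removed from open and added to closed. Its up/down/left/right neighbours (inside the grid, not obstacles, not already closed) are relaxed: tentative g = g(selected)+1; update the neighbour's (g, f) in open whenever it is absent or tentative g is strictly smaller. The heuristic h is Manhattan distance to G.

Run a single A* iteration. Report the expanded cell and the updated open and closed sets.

expanded=(4,3); open=[(3,3) g=4 f=8, (4,2) g=4 f=6, (4,5) g=3 f=8, (5,3) g=2 f=6, (5,5) g=2 f=8, (6,3) g=1 f=6, (6,5) g=1 f=8]; closed=[(4,3), (4,4), (5,4), (6,4)]

step 1: expand (4,3) (f=6, h=3) → closed; open now [(3,3) g=4 f=8, (4,2) g=4 f=6, (4,5) g=3 f=8, (5,3) g=2 f=6, (5,5) g=2 f=8, (6,3) g=1 f=6, (6,5) g=1 f=8]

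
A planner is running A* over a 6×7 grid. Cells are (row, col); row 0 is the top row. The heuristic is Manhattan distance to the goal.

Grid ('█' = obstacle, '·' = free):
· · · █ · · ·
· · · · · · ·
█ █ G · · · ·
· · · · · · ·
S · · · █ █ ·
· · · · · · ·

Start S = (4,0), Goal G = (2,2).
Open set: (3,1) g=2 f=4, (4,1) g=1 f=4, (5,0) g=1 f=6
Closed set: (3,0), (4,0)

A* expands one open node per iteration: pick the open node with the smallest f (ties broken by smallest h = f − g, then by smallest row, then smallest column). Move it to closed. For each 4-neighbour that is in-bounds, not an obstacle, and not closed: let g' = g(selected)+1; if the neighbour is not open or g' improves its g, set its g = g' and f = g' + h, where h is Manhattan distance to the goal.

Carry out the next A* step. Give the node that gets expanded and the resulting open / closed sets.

step 1: expand (3,1) (f=4, h=2) → closed; open now [(3,2) g=3 f=4, (4,1) g=1 f=4, (5,0) g=1 f=6]

expanded=(3,1); open=[(3,2) g=3 f=4, (4,1) g=1 f=4, (5,0) g=1 f=6]; closed=[(3,0), (3,1), (4,0)]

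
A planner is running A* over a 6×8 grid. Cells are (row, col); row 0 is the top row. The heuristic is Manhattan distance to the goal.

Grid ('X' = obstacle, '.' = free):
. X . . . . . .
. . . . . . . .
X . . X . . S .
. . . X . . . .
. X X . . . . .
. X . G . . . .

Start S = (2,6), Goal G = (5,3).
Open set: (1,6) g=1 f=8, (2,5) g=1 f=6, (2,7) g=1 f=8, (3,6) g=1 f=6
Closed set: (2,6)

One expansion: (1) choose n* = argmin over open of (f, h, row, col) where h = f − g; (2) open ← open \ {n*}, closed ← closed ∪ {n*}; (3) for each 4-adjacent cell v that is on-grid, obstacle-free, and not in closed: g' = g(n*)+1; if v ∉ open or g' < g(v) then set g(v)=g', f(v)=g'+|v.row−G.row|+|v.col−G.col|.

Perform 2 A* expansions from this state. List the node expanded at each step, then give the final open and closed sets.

step 1: expand (2,5) (f=6, h=5) → closed; open now [(1,5) g=2 f=8, (1,6) g=1 f=8, (2,4) g=2 f=6, (2,7) g=1 f=8, (3,5) g=2 f=6, (3,6) g=1 f=6]
step 2: expand (2,4) (f=6, h=4) → closed; open now [(1,4) g=3 f=8, (1,5) g=2 f=8, (1,6) g=1 f=8, (2,7) g=1 f=8, (3,4) g=3 f=6, (3,5) g=2 f=6, (3,6) g=1 f=6]

order=[(2,5) → (2,4)]; open=[(1,4) g=3 f=8, (1,5) g=2 f=8, (1,6) g=1 f=8, (2,7) g=1 f=8, (3,4) g=3 f=6, (3,5) g=2 f=6, (3,6) g=1 f=6]; closed=[(2,4), (2,5), (2,6)]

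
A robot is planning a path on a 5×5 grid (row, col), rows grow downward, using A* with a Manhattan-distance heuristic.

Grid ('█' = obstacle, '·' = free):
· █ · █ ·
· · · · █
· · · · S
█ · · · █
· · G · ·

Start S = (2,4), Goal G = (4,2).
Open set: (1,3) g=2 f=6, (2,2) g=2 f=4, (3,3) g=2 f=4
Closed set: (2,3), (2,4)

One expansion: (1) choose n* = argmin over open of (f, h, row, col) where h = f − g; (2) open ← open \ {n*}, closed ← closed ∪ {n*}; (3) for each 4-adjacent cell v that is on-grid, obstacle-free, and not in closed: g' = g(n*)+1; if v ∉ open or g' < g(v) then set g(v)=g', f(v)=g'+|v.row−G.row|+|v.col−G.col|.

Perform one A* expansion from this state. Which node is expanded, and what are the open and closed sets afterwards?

step 1: expand (2,2) (f=4, h=2) → closed; open now [(1,2) g=3 f=6, (1,3) g=2 f=6, (2,1) g=3 f=6, (3,2) g=3 f=4, (3,3) g=2 f=4]

expanded=(2,2); open=[(1,2) g=3 f=6, (1,3) g=2 f=6, (2,1) g=3 f=6, (3,2) g=3 f=4, (3,3) g=2 f=4]; closed=[(2,2), (2,3), (2,4)]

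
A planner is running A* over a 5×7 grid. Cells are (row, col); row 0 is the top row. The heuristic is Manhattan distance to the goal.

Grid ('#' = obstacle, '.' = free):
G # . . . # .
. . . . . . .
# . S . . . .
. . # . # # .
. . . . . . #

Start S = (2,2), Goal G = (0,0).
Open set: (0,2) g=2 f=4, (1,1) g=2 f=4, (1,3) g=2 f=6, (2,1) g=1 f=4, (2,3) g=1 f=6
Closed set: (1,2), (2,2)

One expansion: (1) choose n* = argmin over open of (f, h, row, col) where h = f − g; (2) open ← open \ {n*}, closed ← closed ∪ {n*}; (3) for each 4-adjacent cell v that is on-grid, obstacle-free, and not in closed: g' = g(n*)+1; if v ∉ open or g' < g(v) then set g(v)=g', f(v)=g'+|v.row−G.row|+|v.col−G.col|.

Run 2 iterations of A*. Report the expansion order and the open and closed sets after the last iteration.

order=[(0,2) → (1,1)]; open=[(0,3) g=3 f=6, (1,0) g=3 f=4, (1,3) g=2 f=6, (2,1) g=1 f=4, (2,3) g=1 f=6]; closed=[(0,2), (1,1), (1,2), (2,2)]

step 1: expand (0,2) (f=4, h=2) → closed; open now [(0,3) g=3 f=6, (1,1) g=2 f=4, (1,3) g=2 f=6, (2,1) g=1 f=4, (2,3) g=1 f=6]
step 2: expand (1,1) (f=4, h=2) → closed; open now [(0,3) g=3 f=6, (1,0) g=3 f=4, (1,3) g=2 f=6, (2,1) g=1 f=4, (2,3) g=1 f=6]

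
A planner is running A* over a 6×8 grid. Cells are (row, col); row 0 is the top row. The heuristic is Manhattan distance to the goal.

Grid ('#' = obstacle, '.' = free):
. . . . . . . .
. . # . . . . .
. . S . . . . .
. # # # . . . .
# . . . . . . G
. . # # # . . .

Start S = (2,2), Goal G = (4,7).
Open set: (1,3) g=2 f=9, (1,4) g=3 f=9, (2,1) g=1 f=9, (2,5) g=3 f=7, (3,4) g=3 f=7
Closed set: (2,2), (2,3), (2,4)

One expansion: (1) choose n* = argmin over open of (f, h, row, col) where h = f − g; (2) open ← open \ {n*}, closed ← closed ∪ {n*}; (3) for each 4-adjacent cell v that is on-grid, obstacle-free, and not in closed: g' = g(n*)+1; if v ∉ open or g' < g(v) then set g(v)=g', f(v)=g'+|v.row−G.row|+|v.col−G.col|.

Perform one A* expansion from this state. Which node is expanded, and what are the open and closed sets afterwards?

expanded=(2,5); open=[(1,3) g=2 f=9, (1,4) g=3 f=9, (1,5) g=4 f=9, (2,1) g=1 f=9, (2,6) g=4 f=7, (3,4) g=3 f=7, (3,5) g=4 f=7]; closed=[(2,2), (2,3), (2,4), (2,5)]

step 1: expand (2,5) (f=7, h=4) → closed; open now [(1,3) g=2 f=9, (1,4) g=3 f=9, (1,5) g=4 f=9, (2,1) g=1 f=9, (2,6) g=4 f=7, (3,4) g=3 f=7, (3,5) g=4 f=7]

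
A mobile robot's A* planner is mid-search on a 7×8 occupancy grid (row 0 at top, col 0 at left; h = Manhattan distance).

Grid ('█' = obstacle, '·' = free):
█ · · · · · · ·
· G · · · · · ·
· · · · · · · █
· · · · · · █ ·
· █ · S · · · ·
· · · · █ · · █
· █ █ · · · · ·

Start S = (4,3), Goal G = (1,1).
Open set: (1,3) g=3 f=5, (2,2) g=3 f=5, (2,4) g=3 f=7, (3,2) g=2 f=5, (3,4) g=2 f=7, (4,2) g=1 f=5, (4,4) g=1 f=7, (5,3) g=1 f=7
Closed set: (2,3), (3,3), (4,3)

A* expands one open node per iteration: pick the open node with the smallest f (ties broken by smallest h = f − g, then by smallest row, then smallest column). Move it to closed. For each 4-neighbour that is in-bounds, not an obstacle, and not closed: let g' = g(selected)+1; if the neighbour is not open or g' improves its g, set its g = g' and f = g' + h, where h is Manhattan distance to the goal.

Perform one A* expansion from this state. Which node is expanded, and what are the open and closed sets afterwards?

step 1: expand (1,3) (f=5, h=2) → closed; open now [(0,3) g=4 f=7, (1,2) g=4 f=5, (1,4) g=4 f=7, (2,2) g=3 f=5, (2,4) g=3 f=7, (3,2) g=2 f=5, (3,4) g=2 f=7, (4,2) g=1 f=5, (4,4) g=1 f=7, (5,3) g=1 f=7]

expanded=(1,3); open=[(0,3) g=4 f=7, (1,2) g=4 f=5, (1,4) g=4 f=7, (2,2) g=3 f=5, (2,4) g=3 f=7, (3,2) g=2 f=5, (3,4) g=2 f=7, (4,2) g=1 f=5, (4,4) g=1 f=7, (5,3) g=1 f=7]; closed=[(1,3), (2,3), (3,3), (4,3)]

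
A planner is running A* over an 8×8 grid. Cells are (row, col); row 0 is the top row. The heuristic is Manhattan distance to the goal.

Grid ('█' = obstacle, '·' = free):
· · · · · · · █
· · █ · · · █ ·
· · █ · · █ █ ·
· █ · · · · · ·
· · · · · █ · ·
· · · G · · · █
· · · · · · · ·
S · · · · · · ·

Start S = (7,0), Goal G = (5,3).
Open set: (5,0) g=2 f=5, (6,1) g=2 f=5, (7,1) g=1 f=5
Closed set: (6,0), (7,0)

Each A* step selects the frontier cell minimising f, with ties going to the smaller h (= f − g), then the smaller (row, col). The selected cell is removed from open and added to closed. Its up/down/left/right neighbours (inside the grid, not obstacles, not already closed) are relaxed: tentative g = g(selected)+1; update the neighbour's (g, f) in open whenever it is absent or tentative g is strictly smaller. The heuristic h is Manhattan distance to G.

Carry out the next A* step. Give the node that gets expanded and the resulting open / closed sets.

step 1: expand (5,0) (f=5, h=3) → closed; open now [(4,0) g=3 f=7, (5,1) g=3 f=5, (6,1) g=2 f=5, (7,1) g=1 f=5]

expanded=(5,0); open=[(4,0) g=3 f=7, (5,1) g=3 f=5, (6,1) g=2 f=5, (7,1) g=1 f=5]; closed=[(5,0), (6,0), (7,0)]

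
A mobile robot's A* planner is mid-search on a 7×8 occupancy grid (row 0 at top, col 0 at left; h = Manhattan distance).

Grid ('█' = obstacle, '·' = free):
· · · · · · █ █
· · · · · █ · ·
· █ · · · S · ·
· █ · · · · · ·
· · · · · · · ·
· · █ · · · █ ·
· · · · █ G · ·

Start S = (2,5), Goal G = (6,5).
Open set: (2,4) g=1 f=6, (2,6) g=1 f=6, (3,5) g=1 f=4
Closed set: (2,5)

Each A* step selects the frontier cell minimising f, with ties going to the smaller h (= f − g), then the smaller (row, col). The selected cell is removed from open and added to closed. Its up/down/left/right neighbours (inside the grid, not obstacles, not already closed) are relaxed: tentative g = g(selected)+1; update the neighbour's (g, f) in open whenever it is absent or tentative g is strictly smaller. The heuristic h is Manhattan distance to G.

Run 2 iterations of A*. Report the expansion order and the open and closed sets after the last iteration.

order=[(3,5) → (4,5)]; open=[(2,4) g=1 f=6, (2,6) g=1 f=6, (3,4) g=2 f=6, (3,6) g=2 f=6, (4,4) g=3 f=6, (4,6) g=3 f=6, (5,5) g=3 f=4]; closed=[(2,5), (3,5), (4,5)]

step 1: expand (3,5) (f=4, h=3) → closed; open now [(2,4) g=1 f=6, (2,6) g=1 f=6, (3,4) g=2 f=6, (3,6) g=2 f=6, (4,5) g=2 f=4]
step 2: expand (4,5) (f=4, h=2) → closed; open now [(2,4) g=1 f=6, (2,6) g=1 f=6, (3,4) g=2 f=6, (3,6) g=2 f=6, (4,4) g=3 f=6, (4,6) g=3 f=6, (5,5) g=3 f=4]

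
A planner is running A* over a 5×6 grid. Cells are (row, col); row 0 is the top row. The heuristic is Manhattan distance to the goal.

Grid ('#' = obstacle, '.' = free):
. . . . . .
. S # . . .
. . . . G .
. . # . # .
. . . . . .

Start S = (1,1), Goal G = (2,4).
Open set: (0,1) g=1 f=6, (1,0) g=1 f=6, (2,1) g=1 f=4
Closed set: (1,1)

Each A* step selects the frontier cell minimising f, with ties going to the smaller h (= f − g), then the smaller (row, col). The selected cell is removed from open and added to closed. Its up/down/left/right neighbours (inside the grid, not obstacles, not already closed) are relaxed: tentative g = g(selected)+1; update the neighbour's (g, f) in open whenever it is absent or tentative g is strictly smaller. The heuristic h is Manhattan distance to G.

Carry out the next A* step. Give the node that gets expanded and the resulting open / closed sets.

step 1: expand (2,1) (f=4, h=3) → closed; open now [(0,1) g=1 f=6, (1,0) g=1 f=6, (2,0) g=2 f=6, (2,2) g=2 f=4, (3,1) g=2 f=6]

expanded=(2,1); open=[(0,1) g=1 f=6, (1,0) g=1 f=6, (2,0) g=2 f=6, (2,2) g=2 f=4, (3,1) g=2 f=6]; closed=[(1,1), (2,1)]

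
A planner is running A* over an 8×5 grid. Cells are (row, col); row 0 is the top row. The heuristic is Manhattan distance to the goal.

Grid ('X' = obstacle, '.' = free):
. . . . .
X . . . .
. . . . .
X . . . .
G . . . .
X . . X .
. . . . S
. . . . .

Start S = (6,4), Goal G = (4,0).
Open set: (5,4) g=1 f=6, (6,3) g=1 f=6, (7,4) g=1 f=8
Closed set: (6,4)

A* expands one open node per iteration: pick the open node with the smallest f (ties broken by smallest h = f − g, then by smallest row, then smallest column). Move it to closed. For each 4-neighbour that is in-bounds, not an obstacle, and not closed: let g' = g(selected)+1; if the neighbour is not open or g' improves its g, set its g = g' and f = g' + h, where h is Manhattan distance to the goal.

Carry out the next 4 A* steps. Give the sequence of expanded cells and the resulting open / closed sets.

step 1: expand (5,4) (f=6, h=5) → closed; open now [(4,4) g=2 f=6, (6,3) g=1 f=6, (7,4) g=1 f=8]
step 2: expand (4,4) (f=6, h=4) → closed; open now [(3,4) g=3 f=8, (4,3) g=3 f=6, (6,3) g=1 f=6, (7,4) g=1 f=8]
step 3: expand (4,3) (f=6, h=3) → closed; open now [(3,3) g=4 f=8, (3,4) g=3 f=8, (4,2) g=4 f=6, (6,3) g=1 f=6, (7,4) g=1 f=8]
step 4: expand (4,2) (f=6, h=2) → closed; open now [(3,2) g=5 f=8, (3,3) g=4 f=8, (3,4) g=3 f=8, (4,1) g=5 f=6, (5,2) g=5 f=8, (6,3) g=1 f=6, (7,4) g=1 f=8]

order=[(5,4) → (4,4) → (4,3) → (4,2)]; open=[(3,2) g=5 f=8, (3,3) g=4 f=8, (3,4) g=3 f=8, (4,1) g=5 f=6, (5,2) g=5 f=8, (6,3) g=1 f=6, (7,4) g=1 f=8]; closed=[(4,2), (4,3), (4,4), (5,4), (6,4)]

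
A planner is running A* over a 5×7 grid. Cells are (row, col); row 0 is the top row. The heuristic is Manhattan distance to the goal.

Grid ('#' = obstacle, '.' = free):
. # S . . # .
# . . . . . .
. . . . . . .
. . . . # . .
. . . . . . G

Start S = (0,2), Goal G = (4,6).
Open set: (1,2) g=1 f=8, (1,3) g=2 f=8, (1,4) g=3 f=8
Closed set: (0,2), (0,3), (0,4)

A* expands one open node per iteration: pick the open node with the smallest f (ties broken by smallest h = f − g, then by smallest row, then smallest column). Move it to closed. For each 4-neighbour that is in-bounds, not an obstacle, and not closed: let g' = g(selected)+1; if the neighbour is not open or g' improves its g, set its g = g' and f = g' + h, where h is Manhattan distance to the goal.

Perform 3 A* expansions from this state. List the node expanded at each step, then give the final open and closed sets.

order=[(1,4) → (1,5) → (1,6)]; open=[(0,6) g=6 f=10, (1,2) g=1 f=8, (1,3) g=2 f=8, (2,4) g=4 f=8, (2,5) g=5 f=8, (2,6) g=6 f=8]; closed=[(0,2), (0,3), (0,4), (1,4), (1,5), (1,6)]

step 1: expand (1,4) (f=8, h=5) → closed; open now [(1,2) g=1 f=8, (1,3) g=2 f=8, (1,5) g=4 f=8, (2,4) g=4 f=8]
step 2: expand (1,5) (f=8, h=4) → closed; open now [(1,2) g=1 f=8, (1,3) g=2 f=8, (1,6) g=5 f=8, (2,4) g=4 f=8, (2,5) g=5 f=8]
step 3: expand (1,6) (f=8, h=3) → closed; open now [(0,6) g=6 f=10, (1,2) g=1 f=8, (1,3) g=2 f=8, (2,4) g=4 f=8, (2,5) g=5 f=8, (2,6) g=6 f=8]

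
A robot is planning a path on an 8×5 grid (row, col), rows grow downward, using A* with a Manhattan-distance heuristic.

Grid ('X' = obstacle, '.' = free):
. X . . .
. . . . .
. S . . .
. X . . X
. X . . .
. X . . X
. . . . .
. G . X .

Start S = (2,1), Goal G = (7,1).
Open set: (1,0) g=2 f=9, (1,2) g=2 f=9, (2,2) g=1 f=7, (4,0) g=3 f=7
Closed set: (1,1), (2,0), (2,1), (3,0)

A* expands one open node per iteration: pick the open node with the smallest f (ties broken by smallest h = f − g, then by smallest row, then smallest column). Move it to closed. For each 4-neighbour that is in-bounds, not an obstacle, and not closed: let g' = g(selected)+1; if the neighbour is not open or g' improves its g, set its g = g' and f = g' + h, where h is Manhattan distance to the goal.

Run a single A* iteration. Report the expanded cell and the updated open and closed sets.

step 1: expand (4,0) (f=7, h=4) → closed; open now [(1,0) g=2 f=9, (1,2) g=2 f=9, (2,2) g=1 f=7, (5,0) g=4 f=7]

expanded=(4,0); open=[(1,0) g=2 f=9, (1,2) g=2 f=9, (2,2) g=1 f=7, (5,0) g=4 f=7]; closed=[(1,1), (2,0), (2,1), (3,0), (4,0)]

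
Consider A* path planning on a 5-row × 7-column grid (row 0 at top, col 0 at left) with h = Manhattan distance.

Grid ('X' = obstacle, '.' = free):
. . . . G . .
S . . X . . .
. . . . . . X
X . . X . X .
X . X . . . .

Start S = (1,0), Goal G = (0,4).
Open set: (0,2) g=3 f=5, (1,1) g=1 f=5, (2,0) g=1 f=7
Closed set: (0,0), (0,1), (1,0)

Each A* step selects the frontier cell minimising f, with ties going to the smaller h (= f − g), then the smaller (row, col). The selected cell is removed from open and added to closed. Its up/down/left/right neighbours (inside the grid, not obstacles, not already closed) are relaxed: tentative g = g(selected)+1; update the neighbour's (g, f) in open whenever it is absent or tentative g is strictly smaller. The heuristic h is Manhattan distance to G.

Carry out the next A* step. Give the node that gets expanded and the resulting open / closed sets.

step 1: expand (0,2) (f=5, h=2) → closed; open now [(0,3) g=4 f=5, (1,1) g=1 f=5, (1,2) g=4 f=7, (2,0) g=1 f=7]

expanded=(0,2); open=[(0,3) g=4 f=5, (1,1) g=1 f=5, (1,2) g=4 f=7, (2,0) g=1 f=7]; closed=[(0,0), (0,1), (0,2), (1,0)]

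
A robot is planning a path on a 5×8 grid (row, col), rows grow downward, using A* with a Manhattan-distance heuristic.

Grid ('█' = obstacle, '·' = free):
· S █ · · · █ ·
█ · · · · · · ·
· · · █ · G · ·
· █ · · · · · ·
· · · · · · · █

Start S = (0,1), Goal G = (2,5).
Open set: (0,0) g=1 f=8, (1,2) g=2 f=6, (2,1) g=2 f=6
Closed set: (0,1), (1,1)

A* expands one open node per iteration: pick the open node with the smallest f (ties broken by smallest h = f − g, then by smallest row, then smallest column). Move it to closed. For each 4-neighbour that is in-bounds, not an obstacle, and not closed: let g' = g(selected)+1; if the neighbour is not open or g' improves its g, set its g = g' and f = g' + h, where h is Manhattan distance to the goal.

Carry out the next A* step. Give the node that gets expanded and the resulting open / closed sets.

expanded=(1,2); open=[(0,0) g=1 f=8, (1,3) g=3 f=6, (2,1) g=2 f=6, (2,2) g=3 f=6]; closed=[(0,1), (1,1), (1,2)]

step 1: expand (1,2) (f=6, h=4) → closed; open now [(0,0) g=1 f=8, (1,3) g=3 f=6, (2,1) g=2 f=6, (2,2) g=3 f=6]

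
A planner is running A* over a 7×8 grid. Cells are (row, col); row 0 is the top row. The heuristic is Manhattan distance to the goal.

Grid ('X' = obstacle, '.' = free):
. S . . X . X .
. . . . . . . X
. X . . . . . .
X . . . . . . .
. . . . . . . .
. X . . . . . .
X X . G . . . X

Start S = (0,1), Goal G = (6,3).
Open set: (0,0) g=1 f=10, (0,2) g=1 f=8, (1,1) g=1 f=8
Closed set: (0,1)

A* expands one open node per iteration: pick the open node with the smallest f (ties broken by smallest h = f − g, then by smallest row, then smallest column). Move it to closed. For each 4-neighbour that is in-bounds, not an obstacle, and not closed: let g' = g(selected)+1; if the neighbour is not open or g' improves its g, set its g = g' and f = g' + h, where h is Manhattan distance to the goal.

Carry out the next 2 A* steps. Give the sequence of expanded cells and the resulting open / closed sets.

order=[(0,2) → (0,3)]; open=[(0,0) g=1 f=10, (1,1) g=1 f=8, (1,2) g=2 f=8, (1,3) g=3 f=8]; closed=[(0,1), (0,2), (0,3)]

step 1: expand (0,2) (f=8, h=7) → closed; open now [(0,0) g=1 f=10, (0,3) g=2 f=8, (1,1) g=1 f=8, (1,2) g=2 f=8]
step 2: expand (0,3) (f=8, h=6) → closed; open now [(0,0) g=1 f=10, (1,1) g=1 f=8, (1,2) g=2 f=8, (1,3) g=3 f=8]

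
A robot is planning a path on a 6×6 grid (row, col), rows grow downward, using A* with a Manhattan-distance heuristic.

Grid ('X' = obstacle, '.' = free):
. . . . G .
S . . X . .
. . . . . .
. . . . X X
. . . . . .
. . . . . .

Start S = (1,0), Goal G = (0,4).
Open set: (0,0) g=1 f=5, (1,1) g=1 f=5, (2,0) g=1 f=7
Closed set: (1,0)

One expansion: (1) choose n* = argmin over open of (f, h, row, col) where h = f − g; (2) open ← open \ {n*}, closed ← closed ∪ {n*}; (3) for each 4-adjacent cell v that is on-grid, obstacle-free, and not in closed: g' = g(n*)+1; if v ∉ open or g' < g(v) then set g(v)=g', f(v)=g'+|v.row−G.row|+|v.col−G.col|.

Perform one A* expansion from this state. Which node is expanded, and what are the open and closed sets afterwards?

step 1: expand (0,0) (f=5, h=4) → closed; open now [(0,1) g=2 f=5, (1,1) g=1 f=5, (2,0) g=1 f=7]

expanded=(0,0); open=[(0,1) g=2 f=5, (1,1) g=1 f=5, (2,0) g=1 f=7]; closed=[(0,0), (1,0)]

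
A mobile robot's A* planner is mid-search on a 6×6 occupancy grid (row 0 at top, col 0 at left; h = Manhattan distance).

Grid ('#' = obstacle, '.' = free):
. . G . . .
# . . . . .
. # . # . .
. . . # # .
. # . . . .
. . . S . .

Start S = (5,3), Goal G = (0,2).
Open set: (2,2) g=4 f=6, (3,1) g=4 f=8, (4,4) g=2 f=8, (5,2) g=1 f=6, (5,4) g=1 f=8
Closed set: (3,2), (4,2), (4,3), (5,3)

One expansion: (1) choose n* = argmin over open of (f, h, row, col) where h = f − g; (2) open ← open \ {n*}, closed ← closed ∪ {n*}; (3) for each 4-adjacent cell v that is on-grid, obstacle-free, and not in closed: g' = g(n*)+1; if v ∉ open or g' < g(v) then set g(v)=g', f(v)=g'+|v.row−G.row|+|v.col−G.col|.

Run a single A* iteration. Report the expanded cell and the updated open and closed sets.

step 1: expand (2,2) (f=6, h=2) → closed; open now [(1,2) g=5 f=6, (3,1) g=4 f=8, (4,4) g=2 f=8, (5,2) g=1 f=6, (5,4) g=1 f=8]

expanded=(2,2); open=[(1,2) g=5 f=6, (3,1) g=4 f=8, (4,4) g=2 f=8, (5,2) g=1 f=6, (5,4) g=1 f=8]; closed=[(2,2), (3,2), (4,2), (4,3), (5,3)]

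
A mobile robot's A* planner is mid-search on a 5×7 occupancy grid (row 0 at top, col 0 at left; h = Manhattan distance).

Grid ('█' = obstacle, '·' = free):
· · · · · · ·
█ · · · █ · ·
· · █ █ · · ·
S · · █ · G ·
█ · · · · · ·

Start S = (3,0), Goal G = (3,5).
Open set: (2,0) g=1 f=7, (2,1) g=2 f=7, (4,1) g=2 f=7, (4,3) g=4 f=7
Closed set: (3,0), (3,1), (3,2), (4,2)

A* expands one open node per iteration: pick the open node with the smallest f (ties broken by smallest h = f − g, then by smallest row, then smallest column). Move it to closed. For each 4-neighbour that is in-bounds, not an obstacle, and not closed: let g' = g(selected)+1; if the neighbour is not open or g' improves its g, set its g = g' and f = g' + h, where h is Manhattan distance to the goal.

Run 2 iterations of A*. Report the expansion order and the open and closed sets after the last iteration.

step 1: expand (4,3) (f=7, h=3) → closed; open now [(2,0) g=1 f=7, (2,1) g=2 f=7, (4,1) g=2 f=7, (4,4) g=5 f=7]
step 2: expand (4,4) (f=7, h=2) → closed; open now [(2,0) g=1 f=7, (2,1) g=2 f=7, (3,4) g=6 f=7, (4,1) g=2 f=7, (4,5) g=6 f=7]

order=[(4,3) → (4,4)]; open=[(2,0) g=1 f=7, (2,1) g=2 f=7, (3,4) g=6 f=7, (4,1) g=2 f=7, (4,5) g=6 f=7]; closed=[(3,0), (3,1), (3,2), (4,2), (4,3), (4,4)]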